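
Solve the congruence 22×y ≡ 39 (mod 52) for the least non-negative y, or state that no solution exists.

gcd(22, 52) = 2, and 2 does not divide 39.
So the congruence has no solution.

no solution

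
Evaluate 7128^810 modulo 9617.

810 in binary is 1100101010, i.e. 810 = 512 + 256 + 32 + 8 + 2.
7128^1 ≡ 7128 (mod 9617)
7128^2 ≡ 7128^2 = 50808384 ≡ 1773 (mod 9617)
7128^4 ≡ 1773^2 = 3143529 ≡ 8387 (mod 9617)
7128^8 ≡ 8387^2 = 70341769 ≡ 3031 (mod 9617)
7128^16 ≡ 3031^2 = 9186961 ≡ 2726 (mod 9617)
7128^32 ≡ 2726^2 = 7431076 ≡ 6752 (mod 9617)
7128^64 ≡ 6752^2 = 45589504 ≡ 4924 (mod 9617)
7128^128 ≡ 4924^2 = 24245776 ≡ 1319 (mod 9617)
7128^256 ≡ 1319^2 = 1739761 ≡ 8701 (mod 9617)
7128^512 ≡ 8701^2 = 75707401 ≡ 2377 (mod 9617)
7128^810 = 7128^512 × 7128^256 × 7128^32 × 7128^8 × 7128^2 ≡ 2377 × 8701 × 6752 × 3031 × 1773 (mod 9617).
Accumulate the product:
2377 × 8701 = 20682277 ≡ 5727
5727 × 6752 = 38668704 ≡ 8364
8364 × 3031 = 25351284 ≡ 872
872 × 1773 = 1546056 ≡ 7336

7336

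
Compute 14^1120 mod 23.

2

1120 in binary is 10001100000, i.e. 1120 = 1024 + 64 + 32.
14^1 ≡ 14 (mod 23)
14^2 ≡ 14^2 = 196 ≡ 12 (mod 23)
14^4 ≡ 12^2 = 144 ≡ 6 (mod 23)
14^8 ≡ 6^2 = 36 ≡ 13 (mod 23)
14^16 ≡ 13^2 = 169 ≡ 8 (mod 23)
14^32 ≡ 8^2 = 64 ≡ 18 (mod 23)
14^64 ≡ 18^2 = 324 ≡ 2 (mod 23)
14^128 ≡ 2^2 = 4 (mod 23)
14^256 ≡ 4^2 = 16 (mod 23)
14^512 ≡ 16^2 = 256 ≡ 3 (mod 23)
14^1024 ≡ 3^2 = 9 (mod 23)
14^1120 = 14^1024 · 14^64 · 14^32 ≡ 9 · 2 · 18 (mod 23).
Accumulate the product:
9 · 2 = 18
18 · 18 = 324 ≡ 2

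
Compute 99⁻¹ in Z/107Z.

107 = 1×99 + 8
99 = 12×8 + 3
8 = 2×3 + 2
3 = 1×2 + 1
2 = 2×1 + 0
gcd(99, 107) = 1, so the inverse exists.
Back-substitute for 1:
1 = 1×3 − 1×2
  = −1×8 + 3×3
  = 3×99 − 37×8
  = −37×107 + 40×99
So 99⁻¹ ≡ 40 (mod 107).

40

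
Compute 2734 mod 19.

2734 = 143×19 + 17, so 2734 ≡ 17 (mod 19).

17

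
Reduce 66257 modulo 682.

103

66257 = 97×682 + 103, so 66257 ≡ 103 (mod 682).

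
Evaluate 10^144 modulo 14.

8

Compute successive squares:
10^1 ≡ 10 (mod 14)
10^2 ≡ 10^2 = 100 ≡ 2 (mod 14)
10^4 ≡ 2^2 = 4 (mod 14)
10^8 ≡ 4^2 = 16 ≡ 2 (mod 14)
10^16 ≡ 2^2 = 4 (mod 14)
10^32 ≡ 4^2 = 16 ≡ 2 (mod 14)
10^64 ≡ 2^2 = 4 (mod 14)
10^128 ≡ 4^2 = 16 ≡ 2 (mod 14)
10^144 = 10^128 * 10^16 ≡ 2 * 4 (mod 14).
2 * 4 = 8 ≡ 8 (mod 14).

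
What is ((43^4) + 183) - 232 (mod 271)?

(43)^4 ≡ 136 (mod 271)
136 + 183 = 319 ≡ 48 (mod 271)
48 - 232 = -184 ≡ 87 (mod 271)

87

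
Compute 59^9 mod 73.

By square-and-multiply:
9 in binary is 1001, i.e. 9 = 8 + 1.
59^1 ≡ 59 (mod 73)
59^2 ≡ 59^2 = 3481 ≡ 50 (mod 73)
59^4 ≡ 50^2 = 2500 ≡ 18 (mod 73)
59^8 ≡ 18^2 = 324 ≡ 32 (mod 73)
59^9 = 59^8 · 59^1 ≡ 32 · 59 (mod 73).
32 · 59 = 1888 ≡ 63 (mod 73).

63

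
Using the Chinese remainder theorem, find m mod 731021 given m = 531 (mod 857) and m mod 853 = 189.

292768

857⁻¹ mod 853: 857*640 ≡ 1 (mod 853), so 857⁻¹ ≡ 640.
m = 531 + 857*((189 − 531)*640 mod 853) = 531 + 857*341 = 292768.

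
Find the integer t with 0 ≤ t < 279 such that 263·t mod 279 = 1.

122

279 = 1*263 + 16
263 = 16*16 + 7
16 = 2*7 + 2
7 = 3*2 + 1
2 = 2*1 + 0
gcd(263, 279) = 1, so the inverse exists.
Back-substitute for 1:
1 = 1*7 − 3*2
  = −3*16 + 7*7
  = 7*263 − 115*16
  = −115*279 + 122*263
So 263⁻¹ ≡ 122 (mod 279).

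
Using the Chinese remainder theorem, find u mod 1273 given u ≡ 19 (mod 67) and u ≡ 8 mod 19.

1091

67⁻¹ mod 19: 67·2 ≡ 1 (mod 19), so 67⁻¹ ≡ 2.
u = 19 + 67·((8 − 19)·2 mod 19) = 19 + 67·16 = 1091.
Check: 1091 mod 67 = 19, 1091 mod 19 = 8. ✓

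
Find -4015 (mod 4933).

-4015 = -1×4933 + 918, so -4015 ≡ 918 (mod 4933).

918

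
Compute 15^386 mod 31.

16

Compute successive squares:
386 in binary is 110000010, i.e. 386 = 256 + 128 + 2.
15^1 ≡ 15 (mod 31)
15^2 ≡ 15^2 = 225 ≡ 8 (mod 31)
15^4 ≡ 8^2 = 64 ≡ 2 (mod 31)
15^8 ≡ 2^2 = 4 (mod 31)
15^16 ≡ 4^2 = 16 (mod 31)
15^32 ≡ 16^2 = 256 ≡ 8 (mod 31)
15^64 ≡ 8^2 = 64 ≡ 2 (mod 31)
15^128 ≡ 2^2 = 4 (mod 31)
15^256 ≡ 4^2 = 16 (mod 31)
15^386 = 15^256 × 15^128 × 15^2 ≡ 16 × 4 × 8 (mod 31).
Accumulate the product:
16 × 4 = 64 ≡ 2
2 × 8 = 16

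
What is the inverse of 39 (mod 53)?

34

Apply the Euclidean algorithm and back-substitute:
53 = 1×39 + 14
39 = 2×14 + 11
14 = 1×11 + 3
11 = 3×3 + 2
3 = 1×2 + 1
2 = 2×1 + 0
gcd(39, 53) = 1, so the inverse exists.
Bézout: 1 = 14×53 − 19×39.
So 39⁻¹ ≡ −19 ≡ 34 (mod 53).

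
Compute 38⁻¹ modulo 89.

89 = 2*38 + 13
38 = 2*13 + 12
13 = 1*12 + 1
12 = 12*1 + 0
gcd(38, 89) = 1, so the inverse exists.
Back-substitute for 1:
1 = 1*13 − 1*12
  = −1*38 + 3*13
  = 3*89 − 7*38
So 38⁻¹ ≡ −7 ≡ 82 (mod 89).

82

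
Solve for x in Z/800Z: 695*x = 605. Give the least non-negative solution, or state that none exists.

gcd(695, 800) = 5, and 5 | 605, so solutions exist.
Divide through by 5: 139*x = 121 (mod 160).
139⁻¹ ≡ 99 (mod 160).
x ≡ 99*121 ≡ 139 (mod 160).
The smallest non-negative solution is x = 139.

139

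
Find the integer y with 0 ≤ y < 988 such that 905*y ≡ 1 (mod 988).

369

988 = 1·905 + 83
905 = 10·83 + 75
83 = 1·75 + 8
75 = 9·8 + 3
8 = 2·3 + 2
3 = 1·2 + 1
2 = 2·1 + 0
gcd(905, 988) = 1, so the inverse exists.
Back-substitute for 1:
1 = 1·3 − 1·2
  = −1·8 + 3·3
  = 3·75 − 28·8
  = −28·83 + 31·75
  = 31·905 − 338·83
  = −338·988 + 369·905
So 905⁻¹ ≡ 369 (mod 988).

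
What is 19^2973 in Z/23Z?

5

19^1 ≡ 19 (mod 23)
19^2 ≡ 19^2 = 361 ≡ 16 (mod 23)
19^4 ≡ 16^2 = 256 ≡ 3 (mod 23)
19^8 ≡ 3^2 = 9 (mod 23)
19^16 ≡ 9^2 = 81 ≡ 12 (mod 23)
19^32 ≡ 12^2 = 144 ≡ 6 (mod 23)
19^64 ≡ 6^2 = 36 ≡ 13 (mod 23)
19^128 ≡ 13^2 = 169 ≡ 8 (mod 23)
19^256 ≡ 8^2 = 64 ≡ 18 (mod 23)
19^512 ≡ 18^2 = 324 ≡ 2 (mod 23)
19^1024 ≡ 2^2 = 4 (mod 23)
19^2048 ≡ 4^2 = 16 (mod 23)
19^2973 = 19^2048 · 19^512 · 19^256 · 19^128 · 19^16 · 19^8 · 19^4 · 19^1 ≡ 16 · 2 · 18 · 8 · 12 · 9 · 3 · 19 (mod 23).
Accumulate the product:
16 · 2 = 32 ≡ 9
9 · 18 = 162 ≡ 1
1 · 8 = 8
8 · 12 = 96 ≡ 4
4 · 9 = 36 ≡ 13
13 · 3 = 39 ≡ 16
16 · 19 = 304 ≡ 5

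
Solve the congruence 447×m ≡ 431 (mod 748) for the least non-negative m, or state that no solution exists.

gcd(447, 748) = 1, so a unique solution mod 748 exists.
447⁻¹ ≡ 415 (mod 748).
m ≡ 415×431 ≡ 93 (mod 748).

93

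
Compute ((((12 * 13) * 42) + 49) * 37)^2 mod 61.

12 * 13 = 156 ≡ 34 (mod 61)
34 * 42 = 1428 ≡ 25 (mod 61)
25 + 49 = 74 ≡ 13 (mod 61)
13 * 37 = 481 ≡ 54 (mod 61)
(54)^2 ≡ 49 (mod 61)

49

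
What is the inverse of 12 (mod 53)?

31

53 = 4*12 + 5
12 = 2*5 + 2
5 = 2*2 + 1
2 = 2*1 + 0
gcd(12, 53) = 1, so the inverse exists.
Bézout: 1 = 5*53 − 22*12.
So 12⁻¹ ≡ −22 ≡ 31 (mod 53).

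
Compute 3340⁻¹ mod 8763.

244

8763 = 2*3340 + 2083
3340 = 1*2083 + 1257
2083 = 1*1257 + 826
1257 = 1*826 + 431
826 = 1*431 + 395
431 = 1*395 + 36
395 = 10*36 + 35
36 = 1*35 + 1
35 = 35*1 + 0
gcd(3340, 8763) = 1, so the inverse exists.
Bézout: 1 = −93*8763 + 244*3340.
So 3340⁻¹ ≡ 244 (mod 8763).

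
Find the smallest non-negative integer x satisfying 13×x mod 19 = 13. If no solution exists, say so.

gcd(13, 19) = 1, so a unique solution mod 19 exists.
13⁻¹ ≡ 3 (mod 19).
x ≡ 3×13 ≡ 1 (mod 19).

1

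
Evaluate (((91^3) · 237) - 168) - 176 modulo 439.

(91)^3 ≡ 247 (mod 439)
247 · 237 = 58539 ≡ 152 (mod 439)
152 - 168 = -16 ≡ 423 (mod 439)
423 - 176 = 247

247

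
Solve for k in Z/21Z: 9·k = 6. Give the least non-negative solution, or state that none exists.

3

gcd(9, 21) = 3, and 3 | 6, so solutions exist.
Divide through by 3: 3·k mod 7 = 2.
3⁻¹ ≡ 5 (mod 7).
k ≡ 5·2 ≡ 3 (mod 7).
The smallest non-negative solution is k = 3.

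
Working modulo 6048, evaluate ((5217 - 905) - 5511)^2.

5217 - 905 = 4312
4312 - 5511 = -1199 ≡ 4849 (mod 6048)
(4849)^2 ≡ 4225 (mod 6048)

4225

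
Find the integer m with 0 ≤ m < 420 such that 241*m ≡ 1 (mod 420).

Apply the Euclidean algorithm and back-substitute:
420 = 1·241 + 179
241 = 1·179 + 62
179 = 2·62 + 55
62 = 1·55 + 7
55 = 7·7 + 6
7 = 1·6 + 1
6 = 6·1 + 0
gcd(241, 420) = 1, so the inverse exists.
Back-substitute for 1:
1 = 1·7 − 1·6
  = −1·55 + 8·7
  = 8·62 − 9·55
  = −9·179 + 26·62
  = 26·241 − 35·179
  = −35·420 + 61·241
So 241⁻¹ ≡ 61 (mod 420).

61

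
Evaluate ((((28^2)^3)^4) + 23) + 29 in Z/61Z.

(28)^2 ≡ 52 (mod 61)
(52)^3 ≡ 3 (mod 61)
(3)^4 ≡ 20 (mod 61)
20 + 23 = 43
43 + 29 = 72 ≡ 11 (mod 61)

11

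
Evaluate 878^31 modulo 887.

31 in binary is 11111, i.e. 31 = 16 + 8 + 4 + 2 + 1.
878^1 ≡ 878 (mod 887)
878^2 ≡ 878^2 = 770884 ≡ 81 (mod 887)
878^4 ≡ 81^2 = 6561 ≡ 352 (mod 887)
878^8 ≡ 352^2 = 123904 ≡ 611 (mod 887)
878^16 ≡ 611^2 = 373321 ≡ 781 (mod 887)
878^31 = 878^16 · 878^8 · 878^4 · 878^2 · 878^1 ≡ 781 · 611 · 352 · 81 · 878 (mod 887).
Accumulate the product:
781 · 611 = 477191 ≡ 872
872 · 352 = 306944 ≡ 42
42 · 81 = 3402 ≡ 741
741 · 878 = 650598 ≡ 427

427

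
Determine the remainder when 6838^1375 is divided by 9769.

By square-and-multiply:
6838^1 ≡ 6838 (mod 9769)
6838^2 ≡ 6838^2 = 46758244 ≡ 3810 (mod 9769)
6838^4 ≡ 3810^2 = 14516100 ≡ 9135 (mod 9769)
6838^8 ≡ 9135^2 = 83448225 ≡ 1427 (mod 9769)
6838^16 ≡ 1427^2 = 2036329 ≡ 4377 (mod 9769)
6838^32 ≡ 4377^2 = 19158129 ≡ 1120 (mod 9769)
6838^64 ≡ 1120^2 = 1254400 ≡ 3968 (mod 9769)
6838^128 ≡ 3968^2 = 15745024 ≡ 7165 (mod 9769)
6838^256 ≡ 7165^2 = 51337225 ≡ 1130 (mod 9769)
6838^512 ≡ 1130^2 = 1276900 ≡ 6930 (mod 9769)
6838^1024 ≡ 6930^2 = 48024900 ≡ 496 (mod 9769)
6838^1375 = 6838^1024 * 6838^256 * 6838^64 * 6838^16 * 6838^8 * 6838^4 * 6838^2 * 6838^1 ≡ 496 * 1130 * 3968 * 4377 * 1427 * 9135 * 3810 * 6838 (mod 9769).
Accumulate the product:
496 * 1130 = 560480 ≡ 3647
3647 * 3968 = 14471296 ≡ 3407
3407 * 4377 = 14912439 ≡ 4945
4945 * 1427 = 7056515 ≡ 3297
3297 * 9135 = 30118095 ≡ 268
268 * 3810 = 1021080 ≡ 5104
5104 * 6838 = 34901152 ≡ 6284

6284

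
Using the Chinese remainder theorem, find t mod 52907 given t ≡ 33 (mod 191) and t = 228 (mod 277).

30975

191⁻¹ mod 277: 191*248 ≡ 1 (mod 277), so 191⁻¹ ≡ 248.
t = 33 + 191*((228 − 33)*248 mod 277) = 33 + 191*162 = 30975.
Check: 30975 mod 191 = 33, 30975 mod 277 = 228. ✓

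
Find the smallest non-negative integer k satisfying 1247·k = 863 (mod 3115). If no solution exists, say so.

2109

gcd(1247, 3115) = 1, so a unique solution mod 3115 exists.
1247⁻¹ ≡ 2493 (mod 3115).
k ≡ 2493·863 ≡ 2109 (mod 3115).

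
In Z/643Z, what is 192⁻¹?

Apply the Euclidean algorithm and back-substitute:
643 = 3×192 + 67
192 = 2×67 + 58
67 = 1×58 + 9
58 = 6×9 + 4
9 = 2×4 + 1
4 = 4×1 + 0
gcd(192, 643) = 1, so the inverse exists.
Bézout: 1 = 43×643 − 144×192.
So 192⁻¹ ≡ −144 ≡ 499 (mod 643).

499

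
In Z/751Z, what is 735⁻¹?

751 = 1·735 + 16
735 = 45·16 + 15
16 = 1·15 + 1
15 = 15·1 + 0
gcd(735, 751) = 1, so the inverse exists.
Bézout: 1 = 46·751 − 47·735.
So 735⁻¹ ≡ −47 ≡ 704 (mod 751).

704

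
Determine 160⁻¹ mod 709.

226

Run the extended Euclidean algorithm:
709 = 4×160 + 69
160 = 2×69 + 22
69 = 3×22 + 3
22 = 7×3 + 1
3 = 3×1 + 0
gcd(160, 709) = 1, so the inverse exists.
Bézout: 1 = −51×709 + 226×160.
So 160⁻¹ ≡ 226 (mod 709).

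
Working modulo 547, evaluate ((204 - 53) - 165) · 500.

204 - 53 = 151
151 - 165 = -14 ≡ 533 (mod 547)
533 · 500 = 266500 ≡ 111 (mod 547)

111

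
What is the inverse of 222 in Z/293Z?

Apply the Euclidean algorithm and back-substitute:
293 = 1*222 + 71
222 = 3*71 + 9
71 = 7*9 + 8
9 = 1*8 + 1
8 = 8*1 + 0
gcd(222, 293) = 1, so the inverse exists.
Back-substitute for 1:
1 = 1*9 − 1*8
  = −1*71 + 8*9
  = 8*222 − 25*71
  = −25*293 + 33*222
So 222⁻¹ ≡ 33 (mod 293).

33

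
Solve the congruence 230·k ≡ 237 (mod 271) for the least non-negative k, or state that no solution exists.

gcd(230, 271) = 1, so a unique solution mod 271 exists.
230⁻¹ ≡ 152 (mod 271).
k ≡ 152·237 ≡ 252 (mod 271).

252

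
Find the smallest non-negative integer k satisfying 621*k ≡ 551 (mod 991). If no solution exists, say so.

gcd(621, 991) = 1, so a unique solution mod 991 exists.
621⁻¹ ≡ 458 (mod 991).
k ≡ 458*551 ≡ 644 (mod 991).

644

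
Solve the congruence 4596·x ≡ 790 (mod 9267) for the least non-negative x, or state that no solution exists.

no solution

gcd(4596, 9267) = 3, and 3 does not divide 790.
So the congruence has no solution.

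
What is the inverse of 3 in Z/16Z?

Run the extended Euclidean algorithm:
16 = 5*3 + 1
3 = 3*1 + 0
gcd(3, 16) = 1, so the inverse exists.
Back-substitute for 1:
1 = 1*16 − 5*3
So 3⁻¹ ≡ −5 ≡ 11 (mod 16).

11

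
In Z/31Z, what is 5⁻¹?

25

Run the extended Euclidean algorithm:
31 = 6×5 + 1
5 = 5×1 + 0
gcd(5, 31) = 1, so the inverse exists.
Bézout: 1 = 1×31 − 6×5.
So 5⁻¹ ≡ −6 ≡ 25 (mod 31).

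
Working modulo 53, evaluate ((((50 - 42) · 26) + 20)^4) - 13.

50 - 42 = 8
8 · 26 = 208 ≡ 49 (mod 53)
49 + 20 = 69 ≡ 16 (mod 53)
(16)^4 ≡ 28 (mod 53)
28 - 13 = 15

15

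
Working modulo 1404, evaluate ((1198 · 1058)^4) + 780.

172

1198 · 1058 = 1267484 ≡ 1076 (mod 1404)
(1076)^4 ≡ 796 (mod 1404)
796 + 780 = 1576 ≡ 172 (mod 1404)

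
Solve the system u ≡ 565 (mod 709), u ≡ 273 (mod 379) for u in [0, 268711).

169307

709⁻¹ mod 379: 709×116 ≡ 1 (mod 379), so 709⁻¹ ≡ 116.
u = 565 + 709×((273 − 565)×116 mod 379) = 565 + 709×238 = 169307.
Check: 169307 mod 709 = 565, 169307 mod 379 = 273. ✓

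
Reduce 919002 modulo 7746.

4974

919002 = 118×7746 + 4974, so 919002 ≡ 4974 (mod 7746).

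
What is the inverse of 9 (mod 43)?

24

Apply the Euclidean algorithm and back-substitute:
43 = 4×9 + 7
9 = 1×7 + 2
7 = 3×2 + 1
2 = 2×1 + 0
gcd(9, 43) = 1, so the inverse exists.
Bézout: 1 = 4×43 − 19×9.
So 9⁻¹ ≡ −19 ≡ 24 (mod 43).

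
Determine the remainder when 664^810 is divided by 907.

203

Using repeated squaring:
810 in binary is 1100101010, i.e. 810 = 512 + 256 + 32 + 8 + 2.
664^1 ≡ 664 (mod 907)
664^2 ≡ 664^2 = 440896 ≡ 94 (mod 907)
664^4 ≡ 94^2 = 8836 ≡ 673 (mod 907)
664^8 ≡ 673^2 = 452929 ≡ 336 (mod 907)
664^16 ≡ 336^2 = 112896 ≡ 428 (mod 907)
664^32 ≡ 428^2 = 183184 ≡ 877 (mod 907)
664^64 ≡ 877^2 = 769129 ≡ 900 (mod 907)
664^128 ≡ 900^2 = 810000 ≡ 49 (mod 907)
664^256 ≡ 49^2 = 2401 ≡ 587 (mod 907)
664^512 ≡ 587^2 = 344569 ≡ 816 (mod 907)
664^810 = 664^512 × 664^256 × 664^32 × 664^8 × 664^2 ≡ 816 × 587 × 877 × 336 × 94 (mod 907).
Accumulate the product:
816 × 587 = 478992 ≡ 96
96 × 877 = 84192 ≡ 748
748 × 336 = 251328 ≡ 89
89 × 94 = 8366 ≡ 203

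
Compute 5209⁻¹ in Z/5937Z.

By the extended Euclidean algorithm:
5937 = 1×5209 + 728
5209 = 7×728 + 113
728 = 6×113 + 50
113 = 2×50 + 13
50 = 3×13 + 11
13 = 1×11 + 2
11 = 5×2 + 1
2 = 2×1 + 0
gcd(5209, 5937) = 1, so the inverse exists.
Back-substitute for 1:
1 = 1×11 − 5×2
  = −5×13 + 6×11
  = 6×50 − 23×13
  = −23×113 + 52×50
  = 52×728 − 335×113
  = −335×5209 + 2397×728
  = 2397×5937 − 2732×5209
So 5209⁻¹ ≡ −2732 ≡ 3205 (mod 5937).

3205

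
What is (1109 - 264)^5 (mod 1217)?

1109 - 264 = 845
(845)^5 ≡ 850 (mod 1217)

850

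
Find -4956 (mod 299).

-4956 = -17*299 + 127, so -4956 ≡ 127 (mod 299).

127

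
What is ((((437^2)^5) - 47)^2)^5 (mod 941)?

(437)^2 ≡ 887 (mod 941)
(887)^5 ≡ 631 (mod 941)
631 - 47 = 584
(584)^2 ≡ 414 (mod 941)
(414)^5 ≡ 825 (mod 941)

825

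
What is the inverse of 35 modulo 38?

25

By the extended Euclidean algorithm:
38 = 1*35 + 3
35 = 11*3 + 2
3 = 1*2 + 1
2 = 2*1 + 0
gcd(35, 38) = 1, so the inverse exists.
Back-substitute for 1:
1 = 1*3 − 1*2
  = −1*35 + 12*3
  = 12*38 − 13*35
So 35⁻¹ ≡ −13 ≡ 25 (mod 38).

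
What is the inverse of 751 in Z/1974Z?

Run the extended Euclidean algorithm:
1974 = 2*751 + 472
751 = 1*472 + 279
472 = 1*279 + 193
279 = 1*193 + 86
193 = 2*86 + 21
86 = 4*21 + 2
21 = 10*2 + 1
2 = 2*1 + 0
gcd(751, 1974) = 1, so the inverse exists.
Back-substitute for 1:
1 = 1*21 − 10*2
  = −10*86 + 41*21
  = 41*193 − 92*86
  = −92*279 + 133*193
  = 133*472 − 225*279
  = −225*751 + 358*472
  = 358*1974 − 941*751
So 751⁻¹ ≡ −941 ≡ 1033 (mod 1974).

1033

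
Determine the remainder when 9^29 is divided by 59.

By square-and-multiply:
29 in binary is 11101, i.e. 29 = 16 + 8 + 4 + 1.
9^1 ≡ 9 (mod 59)
9^2 ≡ 9^2 = 81 ≡ 22 (mod 59)
9^4 ≡ 22^2 = 484 ≡ 12 (mod 59)
9^8 ≡ 12^2 = 144 ≡ 26 (mod 59)
9^16 ≡ 26^2 = 676 ≡ 27 (mod 59)
9^29 = 9^16 · 9^8 · 9^4 · 9^1 ≡ 27 · 26 · 12 · 9 (mod 59).
Accumulate the product:
27 · 26 = 702 ≡ 53
53 · 12 = 636 ≡ 46
46 · 9 = 414 ≡ 1

1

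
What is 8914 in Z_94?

78

8914 = 94×94 + 78, so 8914 ≡ 78 (mod 94).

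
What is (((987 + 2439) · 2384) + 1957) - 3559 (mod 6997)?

987 + 2439 = 3426
3426 · 2384 = 8167584 ≡ 2085 (mod 6997)
2085 + 1957 = 4042
4042 - 3559 = 483

483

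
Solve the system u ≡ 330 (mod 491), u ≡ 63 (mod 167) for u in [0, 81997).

5240

491⁻¹ mod 167: 491×50 ≡ 1 (mod 167), so 491⁻¹ ≡ 50.
u = 330 + 491×((63 − 330)×50 mod 167) = 330 + 491×10 = 5240.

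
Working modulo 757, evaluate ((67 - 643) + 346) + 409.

179

67 - 643 = -576 ≡ 181 (mod 757)
181 + 346 = 527
527 + 409 = 936 ≡ 179 (mod 757)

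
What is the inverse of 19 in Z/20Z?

By the extended Euclidean algorithm:
20 = 1×19 + 1
19 = 19×1 + 0
gcd(19, 20) = 1, so the inverse exists.
Bézout: 1 = 1×20 − 1×19.
So 19⁻¹ ≡ −1 ≡ 19 (mod 20).

19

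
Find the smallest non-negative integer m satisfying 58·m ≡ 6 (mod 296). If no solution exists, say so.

gcd(58, 296) = 2, and 2 | 6, so solutions exist.
Divide through by 2: 29·m ≡ 3 (mod 148).
29⁻¹ ≡ 97 (mod 148).
m ≡ 97·3 ≡ 143 (mod 148).
The smallest non-negative solution is m = 143.

143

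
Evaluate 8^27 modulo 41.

27 in binary is 11011, i.e. 27 = 16 + 8 + 2 + 1.
8^1 ≡ 8 (mod 41)
8^2 ≡ 8^2 = 64 ≡ 23 (mod 41)
8^4 ≡ 23^2 = 529 ≡ 37 (mod 41)
8^8 ≡ 37^2 = 1369 ≡ 16 (mod 41)
8^16 ≡ 16^2 = 256 ≡ 10 (mod 41)
8^27 = 8^16 * 8^8 * 8^2 * 8^1 ≡ 10 * 16 * 23 * 8 (mod 41).
Accumulate the product:
10 * 16 = 160 ≡ 37
37 * 23 = 851 ≡ 31
31 * 8 = 248 ≡ 2

2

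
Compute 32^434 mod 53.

38

434 in binary is 110110010, i.e. 434 = 256 + 128 + 32 + 16 + 2.
32^1 ≡ 32 (mod 53)
32^2 ≡ 32^2 = 1024 ≡ 17 (mod 53)
32^4 ≡ 17^2 = 289 ≡ 24 (mod 53)
32^8 ≡ 24^2 = 576 ≡ 46 (mod 53)
32^16 ≡ 46^2 = 2116 ≡ 49 (mod 53)
32^32 ≡ 49^2 = 2401 ≡ 16 (mod 53)
32^64 ≡ 16^2 = 256 ≡ 44 (mod 53)
32^128 ≡ 44^2 = 1936 ≡ 28 (mod 53)
32^256 ≡ 28^2 = 784 ≡ 42 (mod 53)
32^434 = 32^256 · 32^128 · 32^32 · 32^16 · 32^2 ≡ 42 · 28 · 16 · 49 · 17 (mod 53).
Accumulate the product:
42 · 28 = 1176 ≡ 10
10 · 16 = 160 ≡ 1
1 · 49 = 49
49 · 17 = 833 ≡ 38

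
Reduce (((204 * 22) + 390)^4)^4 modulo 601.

201

204 * 22 = 4488 ≡ 281 (mod 601)
281 + 390 = 671 ≡ 70 (mod 601)
(70)^4 ≡ 50 (mod 601)
(50)^4 ≡ 201 (mod 601)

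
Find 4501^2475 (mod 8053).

3469

Using repeated squaring:
2475 in binary is 100110101011, i.e. 2475 = 2048 + 256 + 128 + 32 + 8 + 2 + 1.
4501^1 ≡ 4501 (mod 8053)
4501^2 ≡ 4501^2 = 20259001 ≡ 5706 (mod 8053)
4501^4 ≡ 5706^2 = 32558436 ≡ 157 (mod 8053)
4501^8 ≡ 157^2 = 24649 ≡ 490 (mod 8053)
4501^16 ≡ 490^2 = 240100 ≡ 6563 (mod 8053)
4501^32 ≡ 6563^2 = 43072969 ≡ 5525 (mod 8053)
4501^64 ≡ 5525^2 = 30525625 ≡ 4755 (mod 8053)
4501^128 ≡ 4755^2 = 22610025 ≡ 5254 (mod 8053)
4501^256 ≡ 5254^2 = 27604516 ≡ 6885 (mod 8053)
4501^512 ≡ 6885^2 = 47403225 ≡ 3267 (mod 8053)
4501^1024 ≡ 3267^2 = 10673289 ≡ 3064 (mod 8053)
4501^2048 ≡ 3064^2 = 9388096 ≡ 6351 (mod 8053)
4501^2475 = 4501^2048 · 4501^256 · 4501^128 · 4501^32 · 4501^8 · 4501^2 · 4501^1 ≡ 6351 · 6885 · 5254 · 5525 · 490 · 5706 · 4501 (mod 8053).
Accumulate the product:
6351 · 6885 = 43726635 ≡ 6898
6898 · 5254 = 36242092 ≡ 3592
3592 · 5525 = 19845800 ≡ 3208
3208 · 490 = 1571920 ≡ 1585
1585 · 5706 = 9044010 ≡ 491
491 · 4501 = 2209991 ≡ 3469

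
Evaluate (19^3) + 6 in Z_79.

71

(19)^3 ≡ 65 (mod 79)
65 + 6 = 71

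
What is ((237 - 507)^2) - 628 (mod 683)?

557

237 - 507 = -270 ≡ 413 (mod 683)
(413)^2 ≡ 502 (mod 683)
502 - 628 = -126 ≡ 557 (mod 683)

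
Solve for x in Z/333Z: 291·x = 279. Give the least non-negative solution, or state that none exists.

gcd(291, 333) = 3, and 3 | 279, so solutions exist.
Divide through by 3: 97·x mod 111 = 93.
97⁻¹ ≡ 103 (mod 111).
x ≡ 103·93 ≡ 33 (mod 111).
The smallest non-negative solution is x = 33.

33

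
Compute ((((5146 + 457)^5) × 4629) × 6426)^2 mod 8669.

225

5146 + 457 = 5603
(5603)^5 ≡ 6912 (mod 8669)
6912 × 4629 = 31995648 ≡ 7038 (mod 8669)
7038 × 6426 = 45226188 ≡ 15 (mod 8669)
(15)^2 ≡ 225 (mod 8669)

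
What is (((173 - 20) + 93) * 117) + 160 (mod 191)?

173 - 20 = 153
153 + 93 = 246 ≡ 55 (mod 191)
55 * 117 = 6435 ≡ 132 (mod 191)
132 + 160 = 292 ≡ 101 (mod 191)

101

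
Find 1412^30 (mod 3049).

Compute successive squares:
1412^1 ≡ 1412 (mod 3049)
1412^2 ≡ 1412^2 = 1993744 ≡ 2747 (mod 3049)
1412^4 ≡ 2747^2 = 7546009 ≡ 2783 (mod 3049)
1412^8 ≡ 2783^2 = 7745089 ≡ 629 (mod 3049)
1412^16 ≡ 629^2 = 395641 ≡ 2320 (mod 3049)
1412^30 = 1412^16 × 1412^8 × 1412^4 × 1412^2 ≡ 2320 × 629 × 2783 × 2747 (mod 3049).
Accumulate the product:
2320 × 629 = 1459280 ≡ 1858
1858 × 2783 = 5170814 ≡ 2759
2759 × 2747 = 7578973 ≡ 2208

2208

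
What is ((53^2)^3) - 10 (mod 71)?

(53)^2 ≡ 40 (mod 71)
(40)^3 ≡ 29 (mod 71)
29 - 10 = 19

19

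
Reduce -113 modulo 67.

-113 = -2·67 + 21, so -113 ≡ 21 (mod 67).

21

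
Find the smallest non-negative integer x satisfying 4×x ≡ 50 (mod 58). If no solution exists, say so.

27

gcd(4, 58) = 2, and 2 | 50, so solutions exist.
Divide through by 2: 2×x ≡ 25 (mod 29).
2⁻¹ ≡ 15 (mod 29).
x ≡ 15×25 ≡ 27 (mod 29).
The smallest non-negative solution is x = 27.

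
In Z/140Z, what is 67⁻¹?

Run the extended Euclidean algorithm:
140 = 2×67 + 6
67 = 11×6 + 1
6 = 6×1 + 0
gcd(67, 140) = 1, so the inverse exists.
Bézout: 1 = −11×140 + 23×67.
So 67⁻¹ ≡ 23 (mod 140).

23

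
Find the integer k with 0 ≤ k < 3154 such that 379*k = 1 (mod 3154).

Run the extended Euclidean algorithm:
3154 = 8*379 + 122
379 = 3*122 + 13
122 = 9*13 + 5
13 = 2*5 + 3
5 = 1*3 + 2
3 = 1*2 + 1
2 = 2*1 + 0
gcd(379, 3154) = 1, so the inverse exists.
Back-substitute for 1:
1 = 1*3 − 1*2
  = −1*5 + 2*3
  = 2*13 − 5*5
  = −5*122 + 47*13
  = 47*379 − 146*122
  = −146*3154 + 1215*379
So 379⁻¹ ≡ 1215 (mod 3154).

1215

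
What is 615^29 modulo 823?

12

Compute successive squares:
29 in binary is 11101, i.e. 29 = 16 + 8 + 4 + 1.
615^1 ≡ 615 (mod 823)
615^2 ≡ 615^2 = 378225 ≡ 468 (mod 823)
615^4 ≡ 468^2 = 219024 ≡ 106 (mod 823)
615^8 ≡ 106^2 = 11236 ≡ 537 (mod 823)
615^16 ≡ 537^2 = 288369 ≡ 319 (mod 823)
615^29 = 615^16 * 615^8 * 615^4 * 615^1 ≡ 319 * 537 * 106 * 615 (mod 823).
Accumulate the product:
319 * 537 = 171303 ≡ 119
119 * 106 = 12614 ≡ 269
269 * 615 = 165435 ≡ 12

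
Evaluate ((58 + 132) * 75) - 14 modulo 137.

58 + 132 = 190 ≡ 53 (mod 137)
53 * 75 = 3975 ≡ 2 (mod 137)
2 - 14 = -12 ≡ 125 (mod 137)

125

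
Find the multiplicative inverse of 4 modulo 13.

13 = 3·4 + 1
4 = 4·1 + 0
gcd(4, 13) = 1, so the inverse exists.
Back-substitute for 1:
1 = 1·13 − 3·4
So 4⁻¹ ≡ −3 ≡ 10 (mod 13).

10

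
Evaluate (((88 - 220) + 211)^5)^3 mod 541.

88 - 220 = -132 ≡ 409 (mod 541)
409 + 211 = 620 ≡ 79 (mod 541)
(79)^5 ≡ 420 (mod 541)
(420)^3 ≡ 214 (mod 541)

214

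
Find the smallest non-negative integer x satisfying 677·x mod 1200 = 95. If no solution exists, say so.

835

gcd(677, 1200) = 1, so a unique solution mod 1200 exists.
677⁻¹ ≡ 413 (mod 1200).
x ≡ 413·95 ≡ 835 (mod 1200).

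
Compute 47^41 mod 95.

92

41 in binary is 101001, i.e. 41 = 32 + 8 + 1.
47^1 ≡ 47 (mod 95)
47^2 ≡ 47^2 = 2209 ≡ 24 (mod 95)
47^4 ≡ 24^2 = 576 ≡ 6 (mod 95)
47^8 ≡ 6^2 = 36 (mod 95)
47^16 ≡ 36^2 = 1296 ≡ 61 (mod 95)
47^32 ≡ 61^2 = 3721 ≡ 16 (mod 95)
47^41 = 47^32 × 47^8 × 47^1 ≡ 16 × 36 × 47 (mod 95).
Accumulate the product:
16 × 36 = 576 ≡ 6
6 × 47 = 282 ≡ 92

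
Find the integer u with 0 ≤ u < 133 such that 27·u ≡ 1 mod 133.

Run the extended Euclidean algorithm:
133 = 4*27 + 25
27 = 1*25 + 2
25 = 12*2 + 1
2 = 2*1 + 0
gcd(27, 133) = 1, so the inverse exists.
Back-substitute for 1:
1 = 1*25 − 12*2
  = −12*27 + 13*25
  = 13*133 − 64*27
So 27⁻¹ ≡ −64 ≡ 69 (mod 133).

69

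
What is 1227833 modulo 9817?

708

1227833 = 125×9817 + 708, so 1227833 ≡ 708 (mod 9817).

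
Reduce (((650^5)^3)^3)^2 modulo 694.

(650)^5 ≡ 384 (mod 694)
(384)^3 ≡ 338 (mod 694)
(338)^3 ≡ 312 (mod 694)
(312)^2 ≡ 184 (mod 694)

184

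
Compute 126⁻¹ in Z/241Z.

241 = 1·126 + 115
126 = 1·115 + 11
115 = 10·11 + 5
11 = 2·5 + 1
5 = 5·1 + 0
gcd(126, 241) = 1, so the inverse exists.
Bézout: 1 = −23·241 + 44·126.
So 126⁻¹ ≡ 44 (mod 241).

44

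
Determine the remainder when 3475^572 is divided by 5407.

3475^1 ≡ 3475 (mod 5407)
3475^2 ≡ 3475^2 = 12075625 ≡ 1794 (mod 5407)
3475^4 ≡ 1794^2 = 3218436 ≡ 1271 (mod 5407)
3475^8 ≡ 1271^2 = 1615441 ≡ 4155 (mod 5407)
3475^16 ≡ 4155^2 = 17264025 ≡ 4881 (mod 5407)
3475^32 ≡ 4881^2 = 23824161 ≡ 919 (mod 5407)
3475^64 ≡ 919^2 = 844561 ≡ 1069 (mod 5407)
3475^128 ≡ 1069^2 = 1142761 ≡ 1884 (mod 5407)
3475^256 ≡ 1884^2 = 3549456 ≡ 2464 (mod 5407)
3475^512 ≡ 2464^2 = 6071296 ≡ 4642 (mod 5407)
3475^572 = 3475^512 × 3475^32 × 3475^16 × 3475^8 × 3475^4 ≡ 4642 × 919 × 4881 × 4155 × 1271 (mod 5407).
Accumulate the product:
4642 × 919 = 4265998 ≡ 5282
5282 × 4881 = 25781442 ≡ 866
866 × 4155 = 3598230 ≡ 2575
2575 × 1271 = 3272825 ≡ 1590

1590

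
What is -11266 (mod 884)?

226

-11266 = -13·884 + 226, so -11266 ≡ 226 (mod 884).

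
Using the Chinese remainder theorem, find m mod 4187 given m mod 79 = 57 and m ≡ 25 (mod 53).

926

79⁻¹ mod 53: 79×51 ≡ 1 (mod 53), so 79⁻¹ ≡ 51.
m = 57 + 79×((25 − 57)×51 mod 53) = 57 + 79×11 = 926.
Check: 926 mod 79 = 57, 926 mod 53 = 25. ✓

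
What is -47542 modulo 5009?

2548

-47542 = -10·5009 + 2548, so -47542 ≡ 2548 (mod 5009).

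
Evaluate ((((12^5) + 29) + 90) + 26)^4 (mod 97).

1

(12)^5 ≡ 27 (mod 97)
27 + 29 = 56
56 + 90 = 146 ≡ 49 (mod 97)
49 + 26 = 75
(75)^4 ≡ 1 (mod 97)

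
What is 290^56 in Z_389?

221

56 in binary is 111000, i.e. 56 = 32 + 16 + 8.
290^1 ≡ 290 (mod 389)
290^2 ≡ 290^2 = 84100 ≡ 76 (mod 389)
290^4 ≡ 76^2 = 5776 ≡ 330 (mod 389)
290^8 ≡ 330^2 = 108900 ≡ 369 (mod 389)
290^16 ≡ 369^2 = 136161 ≡ 11 (mod 389)
290^32 ≡ 11^2 = 121 (mod 389)
290^56 = 290^32 × 290^16 × 290^8 ≡ 121 × 11 × 369 (mod 389).
Accumulate the product:
121 × 11 = 1331 ≡ 164
164 × 369 = 60516 ≡ 221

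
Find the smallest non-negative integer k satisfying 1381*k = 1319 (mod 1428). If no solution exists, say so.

215

gcd(1381, 1428) = 1, so a unique solution mod 1428 exists.
1381⁻¹ ≡ 1033 (mod 1428).
k ≡ 1033*1319 ≡ 215 (mod 1428).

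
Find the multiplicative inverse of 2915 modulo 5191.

By the extended Euclidean algorithm:
5191 = 1·2915 + 2276
2915 = 1·2276 + 639
2276 = 3·639 + 359
639 = 1·359 + 280
359 = 1·280 + 79
280 = 3·79 + 43
79 = 1·43 + 36
43 = 1·36 + 7
36 = 5·7 + 1
7 = 7·1 + 0
gcd(2915, 5191) = 1, so the inverse exists.
Bézout: 1 = 406·5191 − 723·2915.
So 2915⁻¹ ≡ −723 ≡ 4468 (mod 5191).

4468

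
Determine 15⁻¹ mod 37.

5

37 = 2*15 + 7
15 = 2*7 + 1
7 = 7*1 + 0
gcd(15, 37) = 1, so the inverse exists.
Bézout: 1 = −2*37 + 5*15.
So 15⁻¹ ≡ 5 (mod 37).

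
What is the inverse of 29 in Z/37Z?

By the extended Euclidean algorithm:
37 = 1×29 + 8
29 = 3×8 + 5
8 = 1×5 + 3
5 = 1×3 + 2
3 = 1×2 + 1
2 = 2×1 + 0
gcd(29, 37) = 1, so the inverse exists.
Bézout: 1 = 11×37 − 14×29.
So 29⁻¹ ≡ −14 ≡ 23 (mod 37).

23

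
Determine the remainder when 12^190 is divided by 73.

190 in binary is 10111110, i.e. 190 = 128 + 32 + 16 + 8 + 4 + 2.
12^1 ≡ 12 (mod 73)
12^2 ≡ 12^2 = 144 ≡ 71 (mod 73)
12^4 ≡ 71^2 = 5041 ≡ 4 (mod 73)
12^8 ≡ 4^2 = 16 (mod 73)
12^16 ≡ 16^2 = 256 ≡ 37 (mod 73)
12^32 ≡ 37^2 = 1369 ≡ 55 (mod 73)
12^64 ≡ 55^2 = 3025 ≡ 32 (mod 73)
12^128 ≡ 32^2 = 1024 ≡ 2 (mod 73)
12^190 = 12^128 × 12^32 × 12^16 × 12^8 × 12^4 × 12^2 ≡ 2 × 55 × 37 × 16 × 4 × 71 (mod 73).
Accumulate the product:
2 × 55 = 110 ≡ 37
37 × 37 = 1369 ≡ 55
55 × 16 = 880 ≡ 4
4 × 4 = 16
16 × 71 = 1136 ≡ 41

41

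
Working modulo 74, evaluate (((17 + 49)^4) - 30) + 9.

5

17 + 49 = 66
(66)^4 ≡ 26 (mod 74)
26 - 30 = -4 ≡ 70 (mod 74)
70 + 9 = 79 ≡ 5 (mod 74)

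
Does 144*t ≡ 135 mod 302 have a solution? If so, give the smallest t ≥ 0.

no solution

gcd(144, 302) = 2, and 2 does not divide 135.
So the congruence has no solution.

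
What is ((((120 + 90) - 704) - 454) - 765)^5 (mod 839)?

364

120 + 90 = 210
210 - 704 = -494 ≡ 345 (mod 839)
345 - 454 = -109 ≡ 730 (mod 839)
730 - 765 = -35 ≡ 804 (mod 839)
(804)^5 ≡ 364 (mod 839)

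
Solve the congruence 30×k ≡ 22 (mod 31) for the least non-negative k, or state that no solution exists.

gcd(30, 31) = 1, so a unique solution mod 31 exists.
30⁻¹ ≡ 30 (mod 31).
k ≡ 30×22 ≡ 9 (mod 31).

9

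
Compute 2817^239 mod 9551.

4043

Compute successive squares:
2817^1 ≡ 2817 (mod 9551)
2817^2 ≡ 2817^2 = 7935489 ≡ 8159 (mod 9551)
2817^4 ≡ 8159^2 = 66569281 ≡ 8362 (mod 9551)
2817^8 ≡ 8362^2 = 69923044 ≡ 173 (mod 9551)
2817^16 ≡ 173^2 = 29929 ≡ 1276 (mod 9551)
2817^32 ≡ 1276^2 = 1628176 ≡ 4506 (mod 9551)
2817^64 ≡ 4506^2 = 20304036 ≡ 8161 (mod 9551)
2817^128 ≡ 8161^2 = 66601921 ≡ 2798 (mod 9551)
2817^239 = 2817^128 × 2817^64 × 2817^32 × 2817^8 × 2817^4 × 2817^2 × 2817^1 ≡ 2798 × 8161 × 4506 × 173 × 8362 × 8159 × 2817 (mod 9551).
Accumulate the product:
2798 × 8161 = 22834478 ≡ 7588
7588 × 4506 = 34191528 ≡ 8499
8499 × 173 = 1470327 ≡ 9024
9024 × 8362 = 75458688 ≡ 5788
5788 × 8159 = 47224292 ≡ 4148
4148 × 2817 = 11684916 ≡ 4043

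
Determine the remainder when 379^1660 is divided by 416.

379^1 ≡ 379 (mod 416)
379^2 ≡ 379^2 = 143641 ≡ 121 (mod 416)
379^4 ≡ 121^2 = 14641 ≡ 81 (mod 416)
379^8 ≡ 81^2 = 6561 ≡ 321 (mod 416)
379^16 ≡ 321^2 = 103041 ≡ 289 (mod 416)
379^32 ≡ 289^2 = 83521 ≡ 321 (mod 416)
379^64 ≡ 321^2 = 103041 ≡ 289 (mod 416)
379^128 ≡ 289^2 = 83521 ≡ 321 (mod 416)
379^256 ≡ 321^2 = 103041 ≡ 289 (mod 416)
379^512 ≡ 289^2 = 83521 ≡ 321 (mod 416)
379^1024 ≡ 321^2 = 103041 ≡ 289 (mod 416)
379^1660 = 379^1024 · 379^512 · 379^64 · 379^32 · 379^16 · 379^8 · 379^4 ≡ 289 · 321 · 289 · 321 · 289 · 321 · 81 (mod 416).
Accumulate the product:
289 · 321 = 92769 ≡ 1
1 · 289 = 289
289 · 321 = 92769 ≡ 1
1 · 289 = 289
289 · 321 = 92769 ≡ 1
1 · 81 = 81

81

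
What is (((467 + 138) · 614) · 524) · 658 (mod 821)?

467 + 138 = 605
605 · 614 = 371470 ≡ 378 (mod 821)
378 · 524 = 198072 ≡ 211 (mod 821)
211 · 658 = 138838 ≡ 89 (mod 821)

89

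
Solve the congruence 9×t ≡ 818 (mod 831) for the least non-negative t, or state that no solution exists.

no solution

gcd(9, 831) = 3, and 3 does not divide 818.
So the congruence has no solution.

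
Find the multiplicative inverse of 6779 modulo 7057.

Run the extended Euclidean algorithm:
7057 = 1*6779 + 278
6779 = 24*278 + 107
278 = 2*107 + 64
107 = 1*64 + 43
64 = 1*43 + 21
43 = 2*21 + 1
21 = 21*1 + 0
gcd(6779, 7057) = 1, so the inverse exists.
Back-substitute for 1:
1 = 1*43 − 2*21
  = −2*64 + 3*43
  = 3*107 − 5*64
  = −5*278 + 13*107
  = 13*6779 − 317*278
  = −317*7057 + 330*6779
So 6779⁻¹ ≡ 330 (mod 7057).

330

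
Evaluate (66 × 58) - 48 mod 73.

57

66 × 58 = 3828 ≡ 32 (mod 73)
32 - 48 = -16 ≡ 57 (mod 73)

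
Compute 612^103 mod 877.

Compute successive squares:
103 in binary is 1100111, i.e. 103 = 64 + 32 + 4 + 2 + 1.
612^1 ≡ 612 (mod 877)
612^2 ≡ 612^2 = 374544 ≡ 65 (mod 877)
612^4 ≡ 65^2 = 4225 ≡ 717 (mod 877)
612^8 ≡ 717^2 = 514089 ≡ 167 (mod 877)
612^16 ≡ 167^2 = 27889 ≡ 702 (mod 877)
612^32 ≡ 702^2 = 492804 ≡ 807 (mod 877)
612^64 ≡ 807^2 = 651249 ≡ 515 (mod 877)
612^103 = 612^64 · 612^32 · 612^4 · 612^2 · 612^1 ≡ 515 · 807 · 717 · 65 · 612 (mod 877).
Accumulate the product:
515 · 807 = 415605 ≡ 784
784 · 717 = 562128 ≡ 848
848 · 65 = 55120 ≡ 746
746 · 612 = 456552 ≡ 512

512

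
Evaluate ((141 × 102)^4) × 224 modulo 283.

20

141 × 102 = 14382 ≡ 232 (mod 283)
(232)^4 ≡ 86 (mod 283)
86 × 224 = 19264 ≡ 20 (mod 283)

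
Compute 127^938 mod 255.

64

Using repeated squaring:
127^1 ≡ 127 (mod 255)
127^2 ≡ 127^2 = 16129 ≡ 64 (mod 255)
127^4 ≡ 64^2 = 4096 ≡ 16 (mod 255)
127^8 ≡ 16^2 = 256 ≡ 1 (mod 255)
127^16 ≡ 1^2 = 1 (mod 255)
127^32 ≡ 1^2 = 1 (mod 255)
127^64 ≡ 1^2 = 1 (mod 255)
127^128 ≡ 1^2 = 1 (mod 255)
127^256 ≡ 1^2 = 1 (mod 255)
127^512 ≡ 1^2 = 1 (mod 255)
127^938 = 127^512 · 127^256 · 127^128 · 127^32 · 127^8 · 127^2 ≡ 1 · 1 · 1 · 1 · 1 · 64 (mod 255).
Accumulate the product:
1 · 1 = 1
1 · 1 = 1
1 · 1 = 1
1 · 1 = 1
1 · 64 = 64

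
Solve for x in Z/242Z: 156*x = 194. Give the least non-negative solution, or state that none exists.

gcd(156, 242) = 2, and 2 | 194, so solutions exist.
Divide through by 2: 78*x = 97 (mod 121).
78⁻¹ ≡ 45 (mod 121).
x ≡ 45*97 ≡ 9 (mod 121).
The smallest non-negative solution is x = 9.

9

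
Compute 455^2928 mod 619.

2928 in binary is 101101110000, i.e. 2928 = 2048 + 512 + 256 + 64 + 32 + 16.
455^1 ≡ 455 (mod 619)
455^2 ≡ 455^2 = 207025 ≡ 279 (mod 619)
455^4 ≡ 279^2 = 77841 ≡ 466 (mod 619)
455^8 ≡ 466^2 = 217156 ≡ 506 (mod 619)
455^16 ≡ 506^2 = 256036 ≡ 389 (mod 619)
455^32 ≡ 389^2 = 151321 ≡ 285 (mod 619)
455^64 ≡ 285^2 = 81225 ≡ 136 (mod 619)
455^128 ≡ 136^2 = 18496 ≡ 545 (mod 619)
455^256 ≡ 545^2 = 297025 ≡ 524 (mod 619)
455^512 ≡ 524^2 = 274576 ≡ 359 (mod 619)
455^1024 ≡ 359^2 = 128881 ≡ 129 (mod 619)
455^2048 ≡ 129^2 = 16641 ≡ 547 (mod 619)
455^2928 = 455^2048 · 455^512 · 455^256 · 455^64 · 455^32 · 455^16 ≡ 547 · 359 · 524 · 136 · 285 · 389 (mod 619).
Accumulate the product:
547 · 359 = 196373 ≡ 150
150 · 524 = 78600 ≡ 606
606 · 136 = 82416 ≡ 89
89 · 285 = 25365 ≡ 605
605 · 389 = 235345 ≡ 125

125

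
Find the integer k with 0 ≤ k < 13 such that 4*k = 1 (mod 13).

Run the extended Euclidean algorithm:
13 = 3×4 + 1
4 = 4×1 + 0
gcd(4, 13) = 1, so the inverse exists.
Back-substitute for 1:
1 = 1×13 − 3×4
So 4⁻¹ ≡ −3 ≡ 10 (mod 13).

10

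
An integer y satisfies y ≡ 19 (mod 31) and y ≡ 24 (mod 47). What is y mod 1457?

1011

31⁻¹ mod 47: 31*44 ≡ 1 (mod 47), so 31⁻¹ ≡ 44.
y = 19 + 31*((24 − 19)*44 mod 47) = 19 + 31*32 = 1011.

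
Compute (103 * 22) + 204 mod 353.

103 * 22 = 2266 ≡ 148 (mod 353)
148 + 204 = 352

352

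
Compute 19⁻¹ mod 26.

11

Apply the Euclidean algorithm and back-substitute:
26 = 1×19 + 7
19 = 2×7 + 5
7 = 1×5 + 2
5 = 2×2 + 1
2 = 2×1 + 0
gcd(19, 26) = 1, so the inverse exists.
Back-substitute for 1:
1 = 1×5 − 2×2
  = −2×7 + 3×5
  = 3×19 − 8×7
  = −8×26 + 11×19
So 19⁻¹ ≡ 11 (mod 26).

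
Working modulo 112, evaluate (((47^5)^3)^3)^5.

111

(47)^5 ≡ 31 (mod 112)
(31)^3 ≡ 111 (mod 112)
(111)^3 ≡ 111 (mod 112)
(111)^5 ≡ 111 (mod 112)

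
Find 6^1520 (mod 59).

51

1520 in binary is 10111110000, i.e. 1520 = 1024 + 256 + 128 + 64 + 32 + 16.
6^1 ≡ 6 (mod 59)
6^2 ≡ 6^2 = 36 (mod 59)
6^4 ≡ 36^2 = 1296 ≡ 57 (mod 59)
6^8 ≡ 57^2 = 3249 ≡ 4 (mod 59)
6^16 ≡ 4^2 = 16 (mod 59)
6^32 ≡ 16^2 = 256 ≡ 20 (mod 59)
6^64 ≡ 20^2 = 400 ≡ 46 (mod 59)
6^128 ≡ 46^2 = 2116 ≡ 51 (mod 59)
6^256 ≡ 51^2 = 2601 ≡ 5 (mod 59)
6^512 ≡ 5^2 = 25 (mod 59)
6^1024 ≡ 25^2 = 625 ≡ 35 (mod 59)
6^1520 = 6^1024 × 6^256 × 6^128 × 6^64 × 6^32 × 6^16 ≡ 35 × 5 × 51 × 46 × 20 × 16 (mod 59).
Accumulate the product:
35 × 5 = 175 ≡ 57
57 × 51 = 2907 ≡ 16
16 × 46 = 736 ≡ 28
28 × 20 = 560 ≡ 29
29 × 16 = 464 ≡ 51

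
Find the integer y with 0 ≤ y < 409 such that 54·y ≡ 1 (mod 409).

By the extended Euclidean algorithm:
409 = 7·54 + 31
54 = 1·31 + 23
31 = 1·23 + 8
23 = 2·8 + 7
8 = 1·7 + 1
7 = 7·1 + 0
gcd(54, 409) = 1, so the inverse exists.
Bézout: 1 = 7·409 − 53·54.
So 54⁻¹ ≡ −53 ≡ 356 (mod 409).

356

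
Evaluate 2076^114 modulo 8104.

3560

114 in binary is 1110010, i.e. 114 = 64 + 32 + 16 + 2.
2076^1 ≡ 2076 (mod 8104)
2076^2 ≡ 2076^2 = 4309776 ≡ 6552 (mod 8104)
2076^4 ≡ 6552^2 = 42928704 ≡ 1816 (mod 8104)
2076^8 ≡ 1816^2 = 3297856 ≡ 7632 (mod 8104)
2076^16 ≡ 7632^2 = 58247424 ≡ 3976 (mod 8104)
2076^32 ≡ 3976^2 = 15808576 ≡ 5776 (mod 8104)
2076^64 ≡ 5776^2 = 33362176 ≡ 6112 (mod 8104)
2076^114 = 2076^64 * 2076^32 * 2076^16 * 2076^2 ≡ 6112 * 5776 * 3976 * 6552 (mod 8104).
Accumulate the product:
6112 * 5776 = 35302912 ≡ 1888
1888 * 3976 = 7506688 ≡ 2384
2384 * 6552 = 15619968 ≡ 3560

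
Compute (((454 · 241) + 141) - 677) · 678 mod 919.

454 · 241 = 109414 ≡ 53 (mod 919)
53 + 141 = 194
194 - 677 = -483 ≡ 436 (mod 919)
436 · 678 = 295608 ≡ 609 (mod 919)

609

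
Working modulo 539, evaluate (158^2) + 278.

(158)^2 ≡ 170 (mod 539)
170 + 278 = 448

448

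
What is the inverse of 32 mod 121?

87

Run the extended Euclidean algorithm:
121 = 3·32 + 25
32 = 1·25 + 7
25 = 3·7 + 4
7 = 1·4 + 3
4 = 1·3 + 1
3 = 3·1 + 0
gcd(32, 121) = 1, so the inverse exists.
Back-substitute for 1:
1 = 1·4 − 1·3
  = −1·7 + 2·4
  = 2·25 − 7·7
  = −7·32 + 9·25
  = 9·121 − 34·32
So 32⁻¹ ≡ −34 ≡ 87 (mod 121).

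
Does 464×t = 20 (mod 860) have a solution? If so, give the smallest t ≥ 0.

165

gcd(464, 860) = 4, and 4 | 20, so solutions exist.
Divide through by 4: 116×t ≡ 5 mod 215.
116⁻¹ ≡ 76 (mod 215).
t ≡ 76×5 ≡ 165 (mod 215).
The smallest non-negative solution is t = 165.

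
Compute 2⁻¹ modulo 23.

12

23 = 11*2 + 1
2 = 2*1 + 0
gcd(2, 23) = 1, so the inverse exists.
Back-substitute for 1:
1 = 1*23 − 11*2
So 2⁻¹ ≡ −11 ≡ 12 (mod 23).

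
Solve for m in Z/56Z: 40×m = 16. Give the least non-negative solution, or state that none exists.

gcd(40, 56) = 8, and 8 | 16, so solutions exist.
Divide through by 8: 5×m mod 7 = 2.
5⁻¹ ≡ 3 (mod 7).
m ≡ 3×2 ≡ 6 (mod 7).
The smallest non-negative solution is m = 6.

6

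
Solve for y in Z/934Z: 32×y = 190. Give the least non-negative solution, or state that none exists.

327

gcd(32, 934) = 2, and 2 | 190, so solutions exist.
Divide through by 2: 16×y mod 467 = 95.
16⁻¹ ≡ 146 (mod 467).
y ≡ 146×95 ≡ 327 (mod 467).
The smallest non-negative solution is y = 327.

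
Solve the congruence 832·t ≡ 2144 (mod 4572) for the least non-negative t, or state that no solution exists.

gcd(832, 4572) = 4, and 4 | 2144, so solutions exist.
Divide through by 4: 208·t ≡ 536 mod 1143.
208⁻¹ ≡ 577 (mod 1143).
t ≡ 577·536 ≡ 662 (mod 1143).
The smallest non-negative solution is t = 662.

662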